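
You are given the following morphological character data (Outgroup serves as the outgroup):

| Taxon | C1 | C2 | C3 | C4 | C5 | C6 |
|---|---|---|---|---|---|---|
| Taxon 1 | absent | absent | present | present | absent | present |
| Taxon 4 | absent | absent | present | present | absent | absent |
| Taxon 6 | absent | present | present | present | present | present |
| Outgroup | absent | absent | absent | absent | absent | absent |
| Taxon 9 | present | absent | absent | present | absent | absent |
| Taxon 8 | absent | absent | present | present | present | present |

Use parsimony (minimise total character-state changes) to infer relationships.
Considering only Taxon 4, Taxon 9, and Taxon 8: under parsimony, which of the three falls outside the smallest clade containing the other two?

Taxon 9

The outgroup has state 'absent' for every character, so 'present' is the derived state throughout.
C1 (derived state 'present') is unique to Taxon 9 (autapomorphy; uninformative for grouping).
C2 (derived state 'present') is unique to Taxon 6 (autapomorphy; uninformative for grouping).
C3 (derived state 'present') is shared by Taxon 1, Taxon 4, Taxon 6, and Taxon 8 — a synapomorphy uniting that clade.
All ingroup taxa share the derived state 'present' for C4; it defines the ingroup but does not resolve relationships within it.
Only Taxon 6 and Taxon 8 show the derived state 'present' for C5, supporting them as a clade.
C6 (derived state 'present') is shared by Taxon 1, Taxon 6, and Taxon 8 — a synapomorphy uniting that clade.
Most parsimonious ingroup topology: ((((Taxon 6,Taxon 8),Taxon 1),Taxon 4),Taxon 9).
Taxon 4 and Taxon 8 share a more recent common ancestor with each other than either does with Taxon 9, so Taxon 9 is the least closely related of the three.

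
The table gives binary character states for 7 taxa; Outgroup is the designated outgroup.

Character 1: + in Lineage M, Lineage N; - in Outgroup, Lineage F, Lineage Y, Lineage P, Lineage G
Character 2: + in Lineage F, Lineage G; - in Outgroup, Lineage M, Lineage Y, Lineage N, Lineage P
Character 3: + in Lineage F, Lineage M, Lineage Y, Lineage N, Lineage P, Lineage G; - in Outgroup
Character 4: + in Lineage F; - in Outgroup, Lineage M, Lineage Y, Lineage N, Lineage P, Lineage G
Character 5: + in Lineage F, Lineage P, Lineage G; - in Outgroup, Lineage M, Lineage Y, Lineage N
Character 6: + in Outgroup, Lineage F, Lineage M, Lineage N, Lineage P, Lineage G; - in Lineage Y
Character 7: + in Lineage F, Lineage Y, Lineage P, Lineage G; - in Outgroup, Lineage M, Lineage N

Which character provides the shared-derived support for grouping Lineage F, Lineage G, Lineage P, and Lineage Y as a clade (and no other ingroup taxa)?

Character 7

Character polarity is set by the outgroup: the derived state is whichever differs from the outgroup's state, so for Character 6 the derived state is '-', and for the remaining characters it is '+'.
Character 1: derived state '+' in Lineage M and Lineage N only — synapomorphy for {Lineage M, Lineage N}.
Character 2: derived state '+' in Lineage F and Lineage G only — synapomorphy for {Lineage F, Lineage G}.
Character 3 (derived state '+') is shared by all ingroup taxa — unites the whole ingroup.
Character 4: derived state '+' in Lineage F only — an autapomorphy, so it tells us nothing about relationships among taxa.
Character 5: derived state '+' in Lineage F, Lineage G, and Lineage P only — synapomorphy for {Lineage F, Lineage G, Lineage P}.
Character 6: derived state '-' in Lineage Y only — an autapomorphy, so it tells us nothing about relationships among taxa.
Only Lineage F, Lineage G, Lineage P, and Lineage Y show the derived state '+' for Character 7, supporting them as a clade.
Most parsimonious ingroup topology: ((((Lineage F,Lineage G),Lineage P),Lineage Y),(Lineage M,Lineage N)).
The clade {Lineage F, Lineage G, Lineage P, Lineage Y} is supported by Character 7: its derived state '+' occurs in exactly those taxa and in no other taxon (including the outgroup).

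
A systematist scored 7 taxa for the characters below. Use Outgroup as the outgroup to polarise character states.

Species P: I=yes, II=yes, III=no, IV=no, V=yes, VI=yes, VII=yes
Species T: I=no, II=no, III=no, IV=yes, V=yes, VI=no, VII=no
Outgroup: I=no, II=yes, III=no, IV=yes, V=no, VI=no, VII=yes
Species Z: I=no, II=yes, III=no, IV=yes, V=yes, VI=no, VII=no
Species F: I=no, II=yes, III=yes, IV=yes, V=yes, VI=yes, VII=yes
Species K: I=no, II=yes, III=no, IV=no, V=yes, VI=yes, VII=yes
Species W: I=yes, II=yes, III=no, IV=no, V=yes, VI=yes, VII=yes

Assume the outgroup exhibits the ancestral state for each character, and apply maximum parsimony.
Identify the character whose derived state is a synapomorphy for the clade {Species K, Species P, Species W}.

IV

Character polarity is set by the outgroup: the derived state is whichever differs from the outgroup's state, so for II, IV, VII the derived state is 'no', and for the remaining characters it is 'yes'.
I (derived state 'yes') is shared by Species P and Species W — a synapomorphy uniting that clade.
II (derived state 'no') is unique to Species T (autapomorphy; uninformative for grouping).
III: derived state 'yes' in Species F only — an autapomorphy, so it tells us nothing about relationships among taxa.
IV: derived state 'no' in Species K, Species P, and Species W only — synapomorphy for {Species K, Species P, Species W}.
All ingroup taxa share the derived state 'yes' for V; it defines the ingroup but does not resolve relationships within it.
VI: derived state 'yes' in Species F, Species K, Species P, and Species W only — synapomorphy for {Species F, Species K, Species P, Species W}.
Only Species T and Species Z show the derived state 'no' for VII, supporting them as a clade.
Most parsimonious ingroup topology: (((Species K,(Species P,Species W)),Species F),(Species T,Species Z)).
The clade {Species K, Species P, Species W} is supported by IV: its derived state 'no' occurs in exactly those taxa and in no other taxon (including the outgroup).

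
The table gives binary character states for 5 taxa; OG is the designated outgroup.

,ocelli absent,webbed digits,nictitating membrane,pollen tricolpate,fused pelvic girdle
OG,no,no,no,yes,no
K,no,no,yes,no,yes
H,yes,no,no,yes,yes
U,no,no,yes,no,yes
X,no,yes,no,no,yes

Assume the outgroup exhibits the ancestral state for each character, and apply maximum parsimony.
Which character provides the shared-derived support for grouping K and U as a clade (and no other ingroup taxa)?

Character polarity is set by the outgroup: the derived state is whichever differs from the outgroup's state, so for pollen tricolpate the derived state is 'no', and for the remaining characters it is 'yes'.
ocelli absent (derived state 'yes') is unique to H (autapomorphy; uninformative for grouping).
webbed digits (derived state 'yes') is unique to X (autapomorphy; uninformative for grouping).
Only K and U show the derived state 'yes' for nictitating membrane, supporting them as a clade.
pollen tricolpate: derived state 'no' in K, U, and X only — synapomorphy for {K, U, X}.
All ingroup taxa share the derived state 'yes' for fused pelvic girdle; it defines the ingroup but does not resolve relationships within it.
Most parsimonious ingroup topology: (((K,U),X),H).
The clade {K, U} is supported by nictitating membrane: its derived state 'yes' occurs in exactly those taxa and in no other taxon (including the outgroup).

nictitating membrane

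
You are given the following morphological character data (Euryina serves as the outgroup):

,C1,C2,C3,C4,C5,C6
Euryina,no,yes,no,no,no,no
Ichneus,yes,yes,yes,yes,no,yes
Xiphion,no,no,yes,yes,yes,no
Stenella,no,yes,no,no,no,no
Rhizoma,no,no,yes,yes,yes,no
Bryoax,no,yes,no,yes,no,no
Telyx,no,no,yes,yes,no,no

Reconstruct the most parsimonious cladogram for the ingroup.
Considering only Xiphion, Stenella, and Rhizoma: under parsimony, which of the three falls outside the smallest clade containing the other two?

Character polarity is set by the outgroup: the derived state is whichever differs from the outgroup's state, so for C2 the derived state is 'no', and for the remaining characters it is 'yes'.
C1 (derived state 'yes') is unique to Ichneus (autapomorphy; uninformative for grouping).
C2 (derived state 'no') is shared by Rhizoma, Telyx, and Xiphion — a synapomorphy uniting that clade.
Only Ichneus, Rhizoma, Telyx, and Xiphion show the derived state 'yes' for C3, supporting them as a clade.
Only Bryoax, Ichneus, Rhizoma, Telyx, and Xiphion show the derived state 'yes' for C4, supporting them as a clade.
Only Rhizoma and Xiphion show the derived state 'yes' for C5, supporting them as a clade.
C6: derived state 'yes' in Ichneus only — an autapomorphy, so it tells us nothing about relationships among taxa.
Most parsimonious ingroup topology: (((Ichneus,((Xiphion,Rhizoma),Telyx)),Bryoax),Stenella).
Rhizoma and Xiphion share a more recent common ancestor with each other than either does with Stenella, so Stenella is the least closely related of the three.

Stenella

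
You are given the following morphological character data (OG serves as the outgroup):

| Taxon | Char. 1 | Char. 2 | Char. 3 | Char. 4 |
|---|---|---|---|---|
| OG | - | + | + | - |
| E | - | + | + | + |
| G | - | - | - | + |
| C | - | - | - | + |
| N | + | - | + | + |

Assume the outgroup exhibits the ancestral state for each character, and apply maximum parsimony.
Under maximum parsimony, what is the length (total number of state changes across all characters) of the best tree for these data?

Character polarity is set by the outgroup: the derived state is whichever differs from the outgroup's state, so for Char. 2, Char. 3 the derived state is '-', and for the remaining characters it is '+'.
Char. 1: derived state '+' in N only — an autapomorphy, so it tells us nothing about relationships among taxa.
Only C, G, and N show the derived state '-' for Char. 2, supporting them as a clade.
Char. 3: derived state '-' in C and G only — synapomorphy for {C, G}.
All ingroup taxa share the derived state '+' for Char. 4; it defines the ingroup but does not resolve relationships within it.
Most parsimonious ingroup topology: (E,((G,C),N)).
Changes per character on this tree: Char. 1: 1; Char. 2: 1; Char. 3: 1; Char. 4: 1.
Total = 4.

4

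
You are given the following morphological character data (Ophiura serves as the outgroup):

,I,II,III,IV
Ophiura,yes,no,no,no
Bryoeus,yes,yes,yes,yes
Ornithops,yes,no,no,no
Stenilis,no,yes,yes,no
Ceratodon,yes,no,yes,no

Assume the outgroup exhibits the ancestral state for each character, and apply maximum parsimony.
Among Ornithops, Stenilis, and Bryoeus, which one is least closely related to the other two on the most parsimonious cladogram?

Character polarity is set by the outgroup: the derived state is whichever differs from the outgroup's state, so for I the derived state is 'no', and for the remaining characters it is 'yes'.
I (derived state 'no') is unique to Stenilis (autapomorphy; uninformative for grouping).
II (derived state 'yes') is shared by Bryoeus and Stenilis — a synapomorphy uniting that clade.
III (derived state 'yes') is shared by Bryoeus, Ceratodon, and Stenilis — a synapomorphy uniting that clade.
IV: derived state 'yes' in Bryoeus only — an autapomorphy, so it tells us nothing about relationships among taxa.
Most parsimonious ingroup topology: (((Bryoeus,Stenilis),Ceratodon),Ornithops).
Bryoeus and Stenilis share a more recent common ancestor with each other than either does with Ornithops, so Ornithops is the least closely related of the three.

Ornithops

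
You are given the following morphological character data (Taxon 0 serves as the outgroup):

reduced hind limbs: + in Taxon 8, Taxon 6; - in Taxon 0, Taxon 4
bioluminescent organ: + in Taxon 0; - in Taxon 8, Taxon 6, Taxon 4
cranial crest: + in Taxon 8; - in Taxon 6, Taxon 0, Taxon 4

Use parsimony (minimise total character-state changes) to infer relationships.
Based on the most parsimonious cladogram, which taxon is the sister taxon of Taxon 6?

Character polarity is set by the outgroup: the derived state is whichever differs from the outgroup's state, so for bioluminescent organ the derived state is '-', and for the remaining characters it is '+'.
Only Taxon 6 and Taxon 8 show the derived state '+' for reduced hind limbs, supporting them as a clade.
All ingroup taxa share the derived state '-' for bioluminescent organ; it defines the ingroup but does not resolve relationships within it.
cranial crest: derived state '+' in Taxon 8 only — an autapomorphy, so it tells us nothing about relationships among taxa.
Most parsimonious ingroup topology: (Taxon 4,(Taxon 8,Taxon 6)).
Taxon 6 and Taxon 8 form a cherry on this tree, so they are sister taxa.

Taxon 8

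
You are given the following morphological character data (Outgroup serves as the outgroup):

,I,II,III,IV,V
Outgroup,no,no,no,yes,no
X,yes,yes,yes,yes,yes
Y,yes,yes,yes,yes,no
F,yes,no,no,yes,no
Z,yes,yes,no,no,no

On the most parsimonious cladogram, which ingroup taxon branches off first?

Character polarity is set by the outgroup: the derived state is whichever differs from the outgroup's state, so for IV the derived state is 'no', and for the remaining characters it is 'yes'.
I (derived state 'yes') is shared by all ingroup taxa — unites the whole ingroup.
II: derived state 'yes' in X, Y, and Z only — synapomorphy for {X, Y, Z}.
III (derived state 'yes') is shared by X and Y — a synapomorphy uniting that clade.
IV (derived state 'no') is unique to Z (autapomorphy; uninformative for grouping).
V (derived state 'yes') is unique to X (autapomorphy; uninformative for grouping).
Most parsimonious ingroup topology: (((X,Y),Z),F).
F is sister to the clade containing all other ingroup taxa, so it is the earliest-diverging (most basal) ingroup lineage.

F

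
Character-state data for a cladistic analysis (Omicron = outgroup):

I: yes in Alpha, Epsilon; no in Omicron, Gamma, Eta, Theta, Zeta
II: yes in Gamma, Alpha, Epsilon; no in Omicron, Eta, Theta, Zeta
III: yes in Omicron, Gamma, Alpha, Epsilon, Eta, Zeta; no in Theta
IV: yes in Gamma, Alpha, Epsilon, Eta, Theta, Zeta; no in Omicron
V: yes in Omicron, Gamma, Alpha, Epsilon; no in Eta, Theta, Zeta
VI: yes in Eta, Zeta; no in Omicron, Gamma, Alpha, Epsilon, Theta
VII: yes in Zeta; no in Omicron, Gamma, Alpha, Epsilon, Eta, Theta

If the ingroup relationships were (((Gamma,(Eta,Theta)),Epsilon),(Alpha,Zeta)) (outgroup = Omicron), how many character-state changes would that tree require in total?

Map each character onto (((Gamma,(Eta,Theta)),Epsilon),(Alpha,Zeta)) (rooted by Omicron) and count the minimum state changes it requires (Fitch parsimony):
I: 2; II: 3; III: 1; IV: 1; V: 2; VI: 2; VII: 1.
Total tree length = 12.

12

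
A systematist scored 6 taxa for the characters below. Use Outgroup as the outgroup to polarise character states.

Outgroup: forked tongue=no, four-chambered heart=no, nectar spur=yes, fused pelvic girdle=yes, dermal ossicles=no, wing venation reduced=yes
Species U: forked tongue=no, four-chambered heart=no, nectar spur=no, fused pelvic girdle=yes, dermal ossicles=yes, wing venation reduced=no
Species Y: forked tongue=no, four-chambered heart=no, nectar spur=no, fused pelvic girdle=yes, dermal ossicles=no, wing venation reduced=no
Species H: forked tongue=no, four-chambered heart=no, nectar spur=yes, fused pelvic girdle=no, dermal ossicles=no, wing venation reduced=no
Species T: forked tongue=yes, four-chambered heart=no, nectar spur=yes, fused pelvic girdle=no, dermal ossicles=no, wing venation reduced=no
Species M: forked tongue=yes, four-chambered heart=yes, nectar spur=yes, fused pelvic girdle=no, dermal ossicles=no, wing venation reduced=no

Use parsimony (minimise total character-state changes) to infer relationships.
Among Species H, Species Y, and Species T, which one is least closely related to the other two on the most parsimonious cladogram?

Character polarity is set by the outgroup: the derived state is whichever differs from the outgroup's state, so for nectar spur, fused pelvic girdle, wing venation reduced the derived state is 'no', and for the remaining characters it is 'yes'.
forked tongue (derived state 'yes') is shared by Species M and Species T — a synapomorphy uniting that clade.
four-chambered heart (derived state 'yes') is unique to Species M (autapomorphy; uninformative for grouping).
nectar spur: derived state 'no' in Species U and Species Y only — synapomorphy for {Species U, Species Y}.
fused pelvic girdle: derived state 'no' in Species H, Species M, and Species T only — synapomorphy for {Species H, Species M, Species T}.
dermal ossicles: derived state 'yes' in Species U only — an autapomorphy, so it tells us nothing about relationships among taxa.
wing venation reduced (derived state 'no') is shared by all ingroup taxa — unites the whole ingroup.
Most parsimonious ingroup topology: ((Species U,Species Y),(Species H,(Species T,Species M))).
Species T and Species H share a more recent common ancestor with each other than either does with Species Y, so Species Y is the least closely related of the three.

Species Y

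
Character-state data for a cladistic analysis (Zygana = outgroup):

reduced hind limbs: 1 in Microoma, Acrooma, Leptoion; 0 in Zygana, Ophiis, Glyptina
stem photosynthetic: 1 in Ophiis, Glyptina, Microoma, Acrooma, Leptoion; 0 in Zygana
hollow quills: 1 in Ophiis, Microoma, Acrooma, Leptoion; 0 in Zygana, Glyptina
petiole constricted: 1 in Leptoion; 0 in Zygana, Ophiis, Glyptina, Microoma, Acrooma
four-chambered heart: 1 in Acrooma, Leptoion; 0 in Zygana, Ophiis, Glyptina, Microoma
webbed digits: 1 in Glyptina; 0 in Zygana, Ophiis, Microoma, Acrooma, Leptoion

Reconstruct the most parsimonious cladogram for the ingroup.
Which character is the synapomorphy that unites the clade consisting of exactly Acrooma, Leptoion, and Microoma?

reduced hind limbs

The outgroup has state '0' for every character, so '1' is the derived state throughout.
reduced hind limbs (derived state '1') is shared by Acrooma, Leptoion, and Microoma — a synapomorphy uniting that clade.
All ingroup taxa share the derived state '1' for stem photosynthetic; it defines the ingroup but does not resolve relationships within it.
Only Acrooma, Leptoion, Microoma, and Ophiis show the derived state '1' for hollow quills, supporting them as a clade.
petiole constricted (derived state '1') is unique to Leptoion (autapomorphy; uninformative for grouping).
Only Acrooma and Leptoion show the derived state '1' for four-chambered heart, supporting them as a clade.
webbed digits (derived state '1') is unique to Glyptina (autapomorphy; uninformative for grouping).
Most parsimonious ingroup topology: ((Ophiis,(Microoma,(Acrooma,Leptoion))),Glyptina).
The clade {Acrooma, Leptoion, Microoma} is supported by reduced hind limbs: its derived state '1' occurs in exactly those taxa and in no other taxon (including the outgroup).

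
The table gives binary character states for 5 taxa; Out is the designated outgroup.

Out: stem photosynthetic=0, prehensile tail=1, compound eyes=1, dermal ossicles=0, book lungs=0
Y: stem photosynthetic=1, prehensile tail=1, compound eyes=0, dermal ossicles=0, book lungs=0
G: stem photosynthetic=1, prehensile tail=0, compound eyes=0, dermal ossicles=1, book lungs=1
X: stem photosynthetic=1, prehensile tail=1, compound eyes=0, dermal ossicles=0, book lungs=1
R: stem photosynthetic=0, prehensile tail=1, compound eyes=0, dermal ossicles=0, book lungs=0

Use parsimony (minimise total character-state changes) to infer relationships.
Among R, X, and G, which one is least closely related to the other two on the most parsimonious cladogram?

R

Character polarity is set by the outgroup: the derived state is whichever differs from the outgroup's state, so for prehensile tail, compound eyes the derived state is '0', and for the remaining characters it is '1'.
Only G, X, and Y show the derived state '1' for stem photosynthetic, supporting them as a clade.
prehensile tail (derived state '0') is unique to G (autapomorphy; uninformative for grouping).
compound eyes (derived state '0') is shared by all ingroup taxa — unites the whole ingroup.
dermal ossicles: derived state '1' in G only — an autapomorphy, so it tells us nothing about relationships among taxa.
book lungs: derived state '1' in G and X only — synapomorphy for {G, X}.
Most parsimonious ingroup topology: ((Y,(G,X)),R).
X and G share a more recent common ancestor with each other than either does with R, so R is the least closely related of the three.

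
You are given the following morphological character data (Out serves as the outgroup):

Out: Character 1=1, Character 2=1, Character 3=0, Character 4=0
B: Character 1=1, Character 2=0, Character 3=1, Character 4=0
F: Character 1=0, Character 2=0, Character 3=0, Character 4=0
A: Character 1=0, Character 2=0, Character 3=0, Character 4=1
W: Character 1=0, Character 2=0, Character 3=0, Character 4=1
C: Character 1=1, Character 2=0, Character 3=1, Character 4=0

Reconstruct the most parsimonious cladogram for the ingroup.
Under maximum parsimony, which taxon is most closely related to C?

Character polarity is set by the outgroup: the derived state is whichever differs from the outgroup's state, so for Character 1, Character 2 the derived state is '0', and for the remaining characters it is '1'.
Only A, F, and W show the derived state '0' for Character 1, supporting them as a clade.
All ingroup taxa share the derived state '0' for Character 2; it defines the ingroup but does not resolve relationships within it.
Character 3 (derived state '1') is shared by B and C — a synapomorphy uniting that clade.
Character 4: derived state '1' in A and W only — synapomorphy for {A, W}.
Most parsimonious ingroup topology: ((B,C),(F,(A,W))).
C and B form a cherry on this tree, so they are sister taxa.

B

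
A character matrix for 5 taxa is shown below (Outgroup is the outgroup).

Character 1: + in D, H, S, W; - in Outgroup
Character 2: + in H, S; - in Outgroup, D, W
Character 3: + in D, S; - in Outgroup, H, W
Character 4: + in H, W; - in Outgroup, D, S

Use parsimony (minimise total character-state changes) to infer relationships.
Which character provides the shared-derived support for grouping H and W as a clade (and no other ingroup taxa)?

The outgroup has state '-' for every character, so '+' is the derived state throughout.
Character 1 (derived state '+') is shared by all ingroup taxa — unites the whole ingroup.
Character 2 groups H and S, which is incompatible with the clades supported by the remaining characters; treating it as convergent (homoplasy) costs fewer steps than any alternative tree.
Only D and S show the derived state '+' for Character 3, supporting them as a clade.
Character 4: derived state '+' in H and W only — synapomorphy for {H, W}.
Most parsimonious ingroup topology: ((S,D),(H,W)).
The clade {H, W} is supported by Character 4: its derived state '+' occurs in exactly those taxa and in no other taxon (including the outgroup).

Character 4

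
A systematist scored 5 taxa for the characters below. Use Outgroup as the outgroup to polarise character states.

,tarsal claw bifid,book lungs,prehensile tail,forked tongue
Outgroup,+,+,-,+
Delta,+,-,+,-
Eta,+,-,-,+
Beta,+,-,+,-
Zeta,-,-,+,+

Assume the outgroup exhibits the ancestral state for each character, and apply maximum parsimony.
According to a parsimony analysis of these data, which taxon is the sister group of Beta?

Character polarity is set by the outgroup: the derived state is whichever differs from the outgroup's state, so for tarsal claw bifid, book lungs, forked tongue the derived state is '-', and for the remaining characters it is '+'.
tarsal claw bifid (derived state '-') is unique to Zeta (autapomorphy; uninformative for grouping).
All ingroup taxa share the derived state '-' for book lungs; it defines the ingroup but does not resolve relationships within it.
Only Beta, Delta, and Zeta show the derived state '+' for prehensile tail, supporting them as a clade.
Only Beta and Delta show the derived state '-' for forked tongue, supporting them as a clade.
Most parsimonious ingroup topology: (((Delta,Beta),Zeta),Eta).
Beta and Delta form a cherry on this tree, so they are sister taxa.

Delta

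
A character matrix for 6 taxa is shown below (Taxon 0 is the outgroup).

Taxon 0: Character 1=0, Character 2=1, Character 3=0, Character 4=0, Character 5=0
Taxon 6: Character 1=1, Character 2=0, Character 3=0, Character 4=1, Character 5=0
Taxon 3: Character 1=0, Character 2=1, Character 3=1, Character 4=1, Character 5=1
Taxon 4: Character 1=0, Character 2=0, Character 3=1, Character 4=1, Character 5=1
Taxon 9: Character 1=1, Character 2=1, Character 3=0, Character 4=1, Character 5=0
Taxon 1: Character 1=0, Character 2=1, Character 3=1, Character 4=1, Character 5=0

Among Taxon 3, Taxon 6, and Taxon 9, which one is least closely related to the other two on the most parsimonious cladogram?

Character polarity is set by the outgroup: the derived state is whichever differs from the outgroup's state, so for Character 2 the derived state is '0', and for the remaining characters it is '1'.
Character 1 (derived state '1') is shared by Taxon 6 and Taxon 9 — a synapomorphy uniting that clade.
Character 2 (state '0') occurs in Taxon 4 and Taxon 6 but conflicts with the nesting implied by the other characters — most parsimoniously interpreted as homoplasy.
Character 3 (derived state '1') is shared by Taxon 1, Taxon 3, and Taxon 4 — a synapomorphy uniting that clade.
Character 4 (derived state '1') is shared by all ingroup taxa — unites the whole ingroup.
Only Taxon 3 and Taxon 4 show the derived state '1' for Character 5, supporting them as a clade.
Most parsimonious ingroup topology: (((Taxon 3,Taxon 4),Taxon 1),(Taxon 9,Taxon 6)).
Taxon 9 and Taxon 6 share a more recent common ancestor with each other than either does with Taxon 3, so Taxon 3 is the least closely related of the three.

Taxon 3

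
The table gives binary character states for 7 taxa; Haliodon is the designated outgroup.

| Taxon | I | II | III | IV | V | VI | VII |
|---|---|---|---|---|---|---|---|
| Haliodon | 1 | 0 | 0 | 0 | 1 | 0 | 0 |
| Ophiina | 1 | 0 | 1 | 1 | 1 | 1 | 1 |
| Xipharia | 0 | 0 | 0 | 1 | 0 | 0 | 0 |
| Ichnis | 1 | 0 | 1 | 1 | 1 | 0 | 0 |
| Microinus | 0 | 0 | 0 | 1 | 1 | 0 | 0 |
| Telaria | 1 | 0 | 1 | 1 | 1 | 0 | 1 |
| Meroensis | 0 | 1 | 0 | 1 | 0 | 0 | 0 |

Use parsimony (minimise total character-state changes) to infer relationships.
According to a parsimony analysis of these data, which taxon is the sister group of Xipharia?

Character polarity is set by the outgroup: the derived state is whichever differs from the outgroup's state, so for I, V the derived state is '0', and for the remaining characters it is '1'.
I (derived state '0') is shared by Meroensis, Microinus, and Xipharia — a synapomorphy uniting that clade.
II: derived state '1' in Meroensis only — an autapomorphy, so it tells us nothing about relationships among taxa.
III (derived state '1') is shared by Ichnis, Ophiina, and Telaria — a synapomorphy uniting that clade.
All ingroup taxa share the derived state '1' for IV; it defines the ingroup but does not resolve relationships within it.
V: derived state '0' in Meroensis and Xipharia only — synapomorphy for {Meroensis, Xipharia}.
VI: derived state '1' in Ophiina only — an autapomorphy, so it tells us nothing about relationships among taxa.
Only Ophiina and Telaria show the derived state '1' for VII, supporting them as a clade.
Most parsimonious ingroup topology: (((Ophiina,Telaria),Ichnis),((Xipharia,Meroensis),Microinus)).
Xipharia and Meroensis form a cherry on this tree, so they are sister taxa.

Meroensis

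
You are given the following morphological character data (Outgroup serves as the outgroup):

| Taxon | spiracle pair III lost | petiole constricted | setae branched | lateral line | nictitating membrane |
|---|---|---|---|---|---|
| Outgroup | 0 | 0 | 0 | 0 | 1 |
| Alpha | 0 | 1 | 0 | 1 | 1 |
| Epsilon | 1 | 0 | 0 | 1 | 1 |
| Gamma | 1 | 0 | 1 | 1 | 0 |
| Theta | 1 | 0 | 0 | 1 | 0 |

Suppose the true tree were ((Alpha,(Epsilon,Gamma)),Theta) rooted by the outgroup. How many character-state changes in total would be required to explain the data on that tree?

Map each character onto ((Alpha,(Epsilon,Gamma)),Theta) (rooted by Outgroup) and count the minimum state changes it requires (Fitch parsimony):
spiracle pair III lost: 2; petiole constricted: 1; setae branched: 1; lateral line: 1; nictitating membrane: 2.
Total tree length = 7.

7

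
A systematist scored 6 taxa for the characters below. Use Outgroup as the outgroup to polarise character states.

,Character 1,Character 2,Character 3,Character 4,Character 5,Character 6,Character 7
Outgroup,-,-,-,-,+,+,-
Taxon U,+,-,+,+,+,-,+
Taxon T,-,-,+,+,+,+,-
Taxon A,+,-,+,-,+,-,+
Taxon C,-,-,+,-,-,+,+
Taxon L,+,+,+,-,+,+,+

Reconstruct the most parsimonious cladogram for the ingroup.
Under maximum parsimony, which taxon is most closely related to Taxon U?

Character polarity is set by the outgroup: the derived state is whichever differs from the outgroup's state, so for Character 5, Character 6 the derived state is '-', and for the remaining characters it is '+'.
Character 1 (derived state '+') is shared by Taxon A, Taxon L, and Taxon U — a synapomorphy uniting that clade.
Character 2 (derived state '+') is unique to Taxon L (autapomorphy; uninformative for grouping).
All ingroup taxa share the derived state '+' for Character 3; it defines the ingroup but does not resolve relationships within it.
Character 4 (state '+') occurs in Taxon T and Taxon U but conflicts with the nesting implied by the other characters — most parsimoniously interpreted as homoplasy.
Character 5: derived state '-' in Taxon C only — an autapomorphy, so it tells us nothing about relationships among taxa.
Only Taxon A and Taxon U show the derived state '-' for Character 6, supporting them as a clade.
Character 7 (derived state '+') is shared by Taxon A, Taxon C, Taxon L, and Taxon U — a synapomorphy uniting that clade.
Most parsimonious ingroup topology: ((Taxon C,((Taxon U,Taxon A),Taxon L)),Taxon T).
Taxon U and Taxon A form a cherry on this tree, so they are sister taxa.

Taxon A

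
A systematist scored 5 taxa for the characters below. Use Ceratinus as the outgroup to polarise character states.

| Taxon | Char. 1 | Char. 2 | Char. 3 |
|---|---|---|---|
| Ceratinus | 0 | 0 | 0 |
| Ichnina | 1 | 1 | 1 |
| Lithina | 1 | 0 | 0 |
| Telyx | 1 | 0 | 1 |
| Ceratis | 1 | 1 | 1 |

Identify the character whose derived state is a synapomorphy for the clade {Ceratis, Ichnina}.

The outgroup has state '0' for every character, so '1' is the derived state throughout.
All ingroup taxa share the derived state '1' for Char. 1; it defines the ingroup but does not resolve relationships within it.
Char. 2: derived state '1' in Ceratis and Ichnina only — synapomorphy for {Ceratis, Ichnina}.
Char. 3: derived state '1' in Ceratis, Ichnina, and Telyx only — synapomorphy for {Ceratis, Ichnina, Telyx}.
Most parsimonious ingroup topology: (((Ichnina,Ceratis),Telyx),Lithina).
The clade {Ceratis, Ichnina} is supported by Char. 2: its derived state '1' occurs in exactly those taxa and in no other taxon (including the outgroup).

Char. 2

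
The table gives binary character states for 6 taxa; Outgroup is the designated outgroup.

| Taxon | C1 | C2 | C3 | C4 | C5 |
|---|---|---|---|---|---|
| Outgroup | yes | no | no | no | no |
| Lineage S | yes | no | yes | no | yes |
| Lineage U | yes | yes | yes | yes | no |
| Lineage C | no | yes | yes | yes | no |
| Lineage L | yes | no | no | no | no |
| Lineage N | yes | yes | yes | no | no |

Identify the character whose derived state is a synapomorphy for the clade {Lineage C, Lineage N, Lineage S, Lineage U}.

Character polarity is set by the outgroup: the derived state is whichever differs from the outgroup's state, so for C1 the derived state is 'no', and for the remaining characters it is 'yes'.
C1: derived state 'no' in Lineage C only — an autapomorphy, so it tells us nothing about relationships among taxa.
C2: derived state 'yes' in Lineage C, Lineage N, and Lineage U only — synapomorphy for {Lineage C, Lineage N, Lineage U}.
Only Lineage C, Lineage N, Lineage S, and Lineage U show the derived state 'yes' for C3, supporting them as a clade.
Only Lineage C and Lineage U show the derived state 'yes' for C4, supporting them as a clade.
C5 (derived state 'yes') is unique to Lineage S (autapomorphy; uninformative for grouping).
Most parsimonious ingroup topology: ((Lineage S,((Lineage U,Lineage C),Lineage N)),Lineage L).
The clade {Lineage C, Lineage N, Lineage S, Lineage U} is supported by C3: its derived state 'yes' occurs in exactly those taxa and in no other taxon (including the outgroup).

C3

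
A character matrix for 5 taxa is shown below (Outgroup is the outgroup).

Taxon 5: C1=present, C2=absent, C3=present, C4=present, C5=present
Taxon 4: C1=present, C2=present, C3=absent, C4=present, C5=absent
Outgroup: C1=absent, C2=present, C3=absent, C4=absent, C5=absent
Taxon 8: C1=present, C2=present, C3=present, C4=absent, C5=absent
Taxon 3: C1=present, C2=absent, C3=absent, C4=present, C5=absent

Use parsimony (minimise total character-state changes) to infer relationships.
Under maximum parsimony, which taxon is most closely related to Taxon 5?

Character polarity is set by the outgroup: the derived state is whichever differs from the outgroup's state, so for C2 the derived state is 'absent', and for the remaining characters it is 'present'.
All ingroup taxa share the derived state 'present' for C1; it defines the ingroup but does not resolve relationships within it.
C2 (derived state 'absent') is shared by Taxon 3 and Taxon 5 — a synapomorphy uniting that clade.
C3 groups Taxon 5 and Taxon 8, which is incompatible with the clades supported by the remaining characters; treating it as convergent (homoplasy) costs fewer steps than any alternative tree.
C4: derived state 'present' in Taxon 3, Taxon 4, and Taxon 5 only — synapomorphy for {Taxon 3, Taxon 4, Taxon 5}.
C5: derived state 'present' in Taxon 5 only — an autapomorphy, so it tells us nothing about relationships among taxa.
Most parsimonious ingroup topology: (((Taxon 5,Taxon 3),Taxon 4),Taxon 8).
Taxon 5 and Taxon 3 form a cherry on this tree, so they are sister taxa.

Taxon 3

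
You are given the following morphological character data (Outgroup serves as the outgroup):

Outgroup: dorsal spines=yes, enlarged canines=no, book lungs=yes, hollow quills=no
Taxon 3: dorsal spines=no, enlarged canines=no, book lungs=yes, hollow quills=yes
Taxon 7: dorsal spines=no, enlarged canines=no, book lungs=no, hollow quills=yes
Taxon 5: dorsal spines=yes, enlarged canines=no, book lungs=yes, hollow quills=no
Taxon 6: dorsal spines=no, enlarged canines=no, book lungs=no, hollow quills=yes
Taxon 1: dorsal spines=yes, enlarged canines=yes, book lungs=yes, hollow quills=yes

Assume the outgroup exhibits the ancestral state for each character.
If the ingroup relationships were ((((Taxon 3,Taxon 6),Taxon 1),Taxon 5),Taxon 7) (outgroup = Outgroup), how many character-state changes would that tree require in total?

7

Map each character onto ((((Taxon 3,Taxon 6),Taxon 1),Taxon 5),Taxon 7) (rooted by Outgroup) and count the minimum state changes it requires (Fitch parsimony):
dorsal spines: 2; enlarged canines: 1; book lungs: 2; hollow quills: 2.
Total tree length = 7.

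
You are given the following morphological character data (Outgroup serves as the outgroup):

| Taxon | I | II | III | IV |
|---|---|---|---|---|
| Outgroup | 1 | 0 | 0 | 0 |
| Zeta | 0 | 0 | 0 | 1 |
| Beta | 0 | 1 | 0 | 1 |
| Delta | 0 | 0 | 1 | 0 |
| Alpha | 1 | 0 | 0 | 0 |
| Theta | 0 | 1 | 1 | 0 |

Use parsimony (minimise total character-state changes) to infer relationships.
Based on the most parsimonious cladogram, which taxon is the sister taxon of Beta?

Character polarity is set by the outgroup: the derived state is whichever differs from the outgroup's state, so for I the derived state is '0', and for the remaining characters it is '1'.
Only Beta, Delta, Theta, and Zeta show the derived state '0' for I, supporting them as a clade.
II (state '1') occurs in Beta and Theta but conflicts with the nesting implied by the other characters — most parsimoniously interpreted as homoplasy.
III: derived state '1' in Delta and Theta only — synapomorphy for {Delta, Theta}.
IV (derived state '1') is shared by Beta and Zeta — a synapomorphy uniting that clade.
Most parsimonious ingroup topology: (((Zeta,Beta),(Delta,Theta)),Alpha).
Beta and Zeta form a cherry on this tree, so they are sister taxa.

Zeta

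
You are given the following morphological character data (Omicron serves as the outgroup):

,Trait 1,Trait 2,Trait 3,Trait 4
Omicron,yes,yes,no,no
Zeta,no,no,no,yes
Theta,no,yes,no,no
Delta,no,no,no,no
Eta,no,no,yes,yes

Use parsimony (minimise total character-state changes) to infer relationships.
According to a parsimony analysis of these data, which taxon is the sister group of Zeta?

Eta

Character polarity is set by the outgroup: the derived state is whichever differs from the outgroup's state, so for Trait 1, Trait 2 the derived state is 'no', and for the remaining characters it is 'yes'.
All ingroup taxa share the derived state 'no' for Trait 1; it defines the ingroup but does not resolve relationships within it.
Only Delta, Eta, and Zeta show the derived state 'no' for Trait 2, supporting them as a clade.
Trait 3: derived state 'yes' in Eta only — an autapomorphy, so it tells us nothing about relationships among taxa.
Trait 4: derived state 'yes' in Eta and Zeta only — synapomorphy for {Eta, Zeta}.
Most parsimonious ingroup topology: (((Zeta,Eta),Delta),Theta).
Zeta and Eta form a cherry on this tree, so they are sister taxa.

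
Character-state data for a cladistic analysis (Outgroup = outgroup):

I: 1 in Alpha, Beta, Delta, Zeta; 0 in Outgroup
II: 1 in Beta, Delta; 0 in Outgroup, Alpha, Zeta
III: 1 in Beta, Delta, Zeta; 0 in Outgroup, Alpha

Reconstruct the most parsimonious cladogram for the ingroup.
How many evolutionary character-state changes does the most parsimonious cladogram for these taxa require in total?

3

The outgroup has state '0' for every character, so '1' is the derived state throughout.
I (derived state '1') is shared by all ingroup taxa — unites the whole ingroup.
II: derived state '1' in Beta and Delta only — synapomorphy for {Beta, Delta}.
Only Beta, Delta, and Zeta show the derived state '1' for III, supporting them as a clade.
Most parsimonious ingroup topology: (Alpha,((Beta,Delta),Zeta)).
Changes per character on this tree: I: 1; II: 1; III: 1.
Total = 3.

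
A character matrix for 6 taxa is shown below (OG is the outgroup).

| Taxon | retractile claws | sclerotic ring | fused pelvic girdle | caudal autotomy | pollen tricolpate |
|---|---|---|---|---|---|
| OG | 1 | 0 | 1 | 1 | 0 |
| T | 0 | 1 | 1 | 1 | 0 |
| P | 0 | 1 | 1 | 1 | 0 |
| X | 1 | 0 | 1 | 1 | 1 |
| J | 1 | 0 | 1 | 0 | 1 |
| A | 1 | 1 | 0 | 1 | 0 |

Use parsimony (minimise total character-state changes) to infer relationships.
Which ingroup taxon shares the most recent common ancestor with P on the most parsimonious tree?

T

Character polarity is set by the outgroup: the derived state is whichever differs from the outgroup's state, so for retractile claws, fused pelvic girdle, caudal autotomy the derived state is '0', and for the remaining characters it is '1'.
Only P and T show the derived state '0' for retractile claws, supporting them as a clade.
Only A, P, and T show the derived state '1' for sclerotic ring, supporting them as a clade.
fused pelvic girdle (derived state '0') is unique to A (autapomorphy; uninformative for grouping).
caudal autotomy: derived state '0' in J only — an autapomorphy, so it tells us nothing about relationships among taxa.
pollen tricolpate: derived state '1' in J and X only — synapomorphy for {J, X}.
Most parsimonious ingroup topology: (((T,P),A),(X,J)).
P and T form a cherry on this tree, so they are sister taxa.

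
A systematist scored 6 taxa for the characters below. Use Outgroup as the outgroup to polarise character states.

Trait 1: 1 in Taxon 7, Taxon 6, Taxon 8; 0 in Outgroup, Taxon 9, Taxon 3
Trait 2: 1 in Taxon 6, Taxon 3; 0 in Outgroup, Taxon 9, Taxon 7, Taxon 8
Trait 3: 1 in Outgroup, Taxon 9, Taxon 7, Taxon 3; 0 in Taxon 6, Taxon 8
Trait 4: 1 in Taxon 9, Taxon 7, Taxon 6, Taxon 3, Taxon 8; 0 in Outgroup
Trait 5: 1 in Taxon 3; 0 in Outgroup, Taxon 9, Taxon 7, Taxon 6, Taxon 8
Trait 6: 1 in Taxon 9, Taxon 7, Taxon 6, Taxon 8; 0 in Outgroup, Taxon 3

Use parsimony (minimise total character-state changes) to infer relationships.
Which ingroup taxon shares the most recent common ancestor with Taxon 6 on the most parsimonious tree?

Taxon 8

Character polarity is set by the outgroup: the derived state is whichever differs from the outgroup's state, so for Trait 3 the derived state is '0', and for the remaining characters it is '1'.
Only Taxon 6, Taxon 7, and Taxon 8 show the derived state '1' for Trait 1, supporting them as a clade.
Trait 2 groups Taxon 3 and Taxon 6, which is incompatible with the clades supported by the remaining characters; treating it as convergent (homoplasy) costs fewer steps than any alternative tree.
Only Taxon 6 and Taxon 8 show the derived state '0' for Trait 3, supporting them as a clade.
All ingroup taxa share the derived state '1' for Trait 4; it defines the ingroup but does not resolve relationships within it.
Trait 5 (derived state '1') is unique to Taxon 3 (autapomorphy; uninformative for grouping).
Only Taxon 6, Taxon 7, Taxon 8, and Taxon 9 show the derived state '1' for Trait 6, supporting them as a clade.
Most parsimonious ingroup topology: ((Taxon 9,(Taxon 7,(Taxon 6,Taxon 8))),Taxon 3).
Taxon 6 and Taxon 8 form a cherry on this tree, so they are sister taxa.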